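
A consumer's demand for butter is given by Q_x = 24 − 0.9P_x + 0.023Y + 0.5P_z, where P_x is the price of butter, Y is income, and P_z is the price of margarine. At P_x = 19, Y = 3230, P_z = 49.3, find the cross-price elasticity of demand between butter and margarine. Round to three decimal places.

0.233

Substituting, Q_x = 24 − 0.9(19) + 0.023(3230) + 0.5(49.3) = 24 − 17.1 + 74.29 + 24.65 = 105.84.
∂Q_x/∂P_z = +0.5, so E_xy = 0.5·(49.3/105.84) ≈ 0.233.
E_xy > 0: the goods are substitutes.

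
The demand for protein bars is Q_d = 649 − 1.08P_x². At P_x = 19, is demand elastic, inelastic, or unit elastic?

At P_x = 19, Q_d = 259.12.
dQ_d/dP_x = −2·1.08·P_x = −41.04.
Point elasticity E = (dQ_d/dP_x)·(P_x/Q_d) = -41.04 × 19/259.12 ≈ -3.009.
|E| ≈ 3.009 > 1, so demand is elastic.

elastic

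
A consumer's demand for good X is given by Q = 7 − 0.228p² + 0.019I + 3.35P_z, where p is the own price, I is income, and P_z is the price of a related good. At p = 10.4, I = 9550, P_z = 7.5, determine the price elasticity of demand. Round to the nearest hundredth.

Q = 7 − 0.228(10.4)² + 0.019(9550) + 3.35(7.5) = 7 − 24.6605 + 181.45 + 25.125 = 188.9145.
∂Q/∂p = −2·0.228·p = -4.7424, so E_p = -4.7424·(10.4/188.9145) ≈ -0.26.
|E_p| < 1: demand is inelastic.

-0.26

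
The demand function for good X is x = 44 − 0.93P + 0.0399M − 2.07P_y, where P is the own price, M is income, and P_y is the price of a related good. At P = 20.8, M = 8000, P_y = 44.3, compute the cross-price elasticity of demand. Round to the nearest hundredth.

-0.36

Substituting, x = 44 − 0.93(20.8) + 0.0399(8000) − 2.07(44.3) = 44 − 19.344 + 319.2 − 91.701 = 252.155.
∂x/∂P_y = −2.07, so E_xy = -2.07·(44.3/252.155) ≈ -0.36.
E_xy < 0: the goods are complements.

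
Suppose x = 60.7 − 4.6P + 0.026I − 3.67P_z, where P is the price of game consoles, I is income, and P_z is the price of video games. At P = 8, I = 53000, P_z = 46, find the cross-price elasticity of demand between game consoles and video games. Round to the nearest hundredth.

Substituting, x = 60.7 − 4.6(8) + 0.026(53000) − 3.67(46) = 60.7 − 36.8 + 1378 − 168.82 = 1233.08.
∂x/∂P_z = −3.67, so E_xy = -3.67·(46/1233.08) ≈ -0.14.
E_xy < 0: the goods are complements.

-0.14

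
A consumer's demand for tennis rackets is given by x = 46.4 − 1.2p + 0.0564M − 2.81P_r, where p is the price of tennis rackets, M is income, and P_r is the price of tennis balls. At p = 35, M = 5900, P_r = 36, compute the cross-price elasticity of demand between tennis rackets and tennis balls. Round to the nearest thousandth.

Substituting, x = 46.4 − 1.2(35) + 0.0564(5900) − 2.81(36) = 46.4 − 42 + 332.76 − 101.16 = 236.
∂x/∂P_r = −2.81, so E_xy = -2.81·(36/236) ≈ -0.429.
E_xy < 0: the goods are complements.

-0.429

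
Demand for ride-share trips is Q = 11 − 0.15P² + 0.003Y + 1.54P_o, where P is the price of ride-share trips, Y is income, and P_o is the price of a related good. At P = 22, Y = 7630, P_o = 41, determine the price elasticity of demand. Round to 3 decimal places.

-5.944

Substituting, Q = 11 − 0.15(22)² + 0.003(7630) + 1.54(41) = 11 − 72.6 + 22.89 + 63.14 = 24.43.
∂Q/∂P = −2·0.15·P = -6.6, so E_p = -6.6·(22/24.43) ≈ -5.944.
|E_p| > 1: demand is elastic.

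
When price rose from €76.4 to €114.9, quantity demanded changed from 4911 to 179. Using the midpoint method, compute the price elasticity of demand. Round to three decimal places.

-4.619

%ΔQ = (179 − 4911)/[(4911 + 179)/2] = -4732/2545 ≈ -1.8593.
%ΔP = (114.9 − 76.4)/[(76.4 + 114.9)/2] = 38.5/95.65 ≈ 0.4025.
Arc elasticity E = %ΔQ/%ΔP ≈ -1.8593/0.4025 ≈ -4.619.
|E| > 1: demand is elastic over this range.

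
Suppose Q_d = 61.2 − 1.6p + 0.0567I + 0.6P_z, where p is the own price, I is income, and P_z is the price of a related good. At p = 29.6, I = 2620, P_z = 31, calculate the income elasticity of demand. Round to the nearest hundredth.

0.82

Q_d = 61.2 − 1.6(29.6) + 0.0567(2620) + 0.6(31) = 61.2 − 47.36 + 148.554 + 18.6 = 180.994.
∂Q_d/∂I = +0.0567, so E_I = 0.0567·(2620/180.994) ≈ 0.82.
E_I ∈ (0,1): normal good (necessity).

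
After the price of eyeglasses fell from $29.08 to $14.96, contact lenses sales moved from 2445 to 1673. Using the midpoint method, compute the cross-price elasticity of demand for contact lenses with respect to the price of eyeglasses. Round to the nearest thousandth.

0.585

%ΔQ_x = (1673 − 2445)/[(2445+1673)/2] = -772/2059 ≈ -0.3749.
%ΔP_y = (14.96 − 29.08)/[(29.08+14.96)/2] ≈ -0.6412.
E_xy = -0.3749/-0.6412 ≈ 0.585.
E_xy > 0, so contact lenses and eyeglasses are substitutes.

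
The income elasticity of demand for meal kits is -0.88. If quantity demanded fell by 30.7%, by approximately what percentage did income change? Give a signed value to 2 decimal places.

%ΔQ ≈ E × %ΔI ⇒ %ΔI = %ΔQ / E = (-30.7%)/(-0.88) ≈ 34.89%.

34.89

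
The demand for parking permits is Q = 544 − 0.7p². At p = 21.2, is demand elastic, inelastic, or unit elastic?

At p = 21.2, Q = 229.392.
dQ/dp = −2·0.7·p = −29.68.
Point elasticity E = (dQ/dp)·(p/Q) = -29.68 × 21.2/229.392 ≈ -2.743.
|E| ≈ 2.743 > 1, so demand is elastic.

elastic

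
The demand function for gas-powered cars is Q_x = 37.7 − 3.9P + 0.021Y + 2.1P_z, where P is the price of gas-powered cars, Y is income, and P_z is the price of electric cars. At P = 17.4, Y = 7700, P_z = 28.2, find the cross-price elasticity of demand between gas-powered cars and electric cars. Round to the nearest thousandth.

Substituting, Q_x = 37.7 − 3.9(17.4) + 0.021(7700) + 2.1(28.2) = 37.7 − 67.86 + 161.7 + 59.22 = 190.76.
∂Q_x/∂P_z = +2.1, so E_xy = 2.1·(28.2/190.76) ≈ 0.310.
E_xy > 0: the goods are substitutes.

0.310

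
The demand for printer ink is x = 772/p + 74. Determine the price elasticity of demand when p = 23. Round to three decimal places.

At p = 23, x = 107.5652.
dx/dp = −772/p² = −1.4594.
Point elasticity E = (dx/dp)·(p/x) = -1.4594 × 23/107.5652 ≈ -0.312.
|E| < 1, so demand is inelastic at this price.

-0.312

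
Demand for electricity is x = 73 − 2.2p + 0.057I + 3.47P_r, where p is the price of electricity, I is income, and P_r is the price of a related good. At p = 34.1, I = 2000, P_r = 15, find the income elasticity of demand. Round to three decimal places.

At the given point, x = 73 − 2.2(34.1) + 0.057(2000) + 3.47(15) = 73 − 75.02 + 114 + 52.05 = 164.03.
∂x/∂I = +0.057, so E_I = 0.057·(2000/164.03) ≈ 0.695.
E_I ∈ (0,1): normal good (necessity).

0.695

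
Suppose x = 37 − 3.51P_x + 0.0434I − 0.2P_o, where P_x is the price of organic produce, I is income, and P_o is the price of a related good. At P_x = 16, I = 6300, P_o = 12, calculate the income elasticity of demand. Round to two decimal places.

1.09

At the given point, x = 37 − 3.51(16) + 0.0434(6300) − 0.2(12) = 37 − 56.16 + 273.42 − 2.4 = 251.86.
∂x/∂I = +0.0434, so E_I = 0.0434·(6300/251.86) ≈ 1.09.
E_I > 1: normal good (luxury).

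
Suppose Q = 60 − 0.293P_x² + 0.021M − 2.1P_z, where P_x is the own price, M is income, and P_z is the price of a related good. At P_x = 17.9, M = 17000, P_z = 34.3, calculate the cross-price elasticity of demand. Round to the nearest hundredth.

-0.29

Substituting, Q = 60 − 0.293(17.9)² + 0.021(17000) − 2.1(34.3) = 60 − 93.8801 + 357 − 72.03 = 251.0899.
∂Q/∂P_z = −2.1, so E_xy = -2.1·(34.3/251.0899) ≈ -0.29.
E_xy < 0: the goods are complements.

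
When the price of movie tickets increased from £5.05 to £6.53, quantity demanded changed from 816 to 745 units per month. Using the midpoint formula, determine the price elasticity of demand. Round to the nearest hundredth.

-0.36

%Δq = (745 − 816)/[(816 + 745)/2] = -71/780.5 ≈ -0.0910.
%ΔP = (6.53 − 5.05)/[(5.05 + 6.53)/2] = 1.48/5.79 ≈ 0.2556.
Arc elasticity E = %Δq/%ΔP ≈ -0.0910/0.2556 ≈ -0.36.
|E| < 1: demand is inelastic over this range.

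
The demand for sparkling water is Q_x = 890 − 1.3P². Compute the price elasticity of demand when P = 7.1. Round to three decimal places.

-0.159

At P = 7.1, Q_x = 824.467.
dQ_x/dP = −2·1.3·P = −18.46.
Point elasticity E = (dQ_x/dP)·(P/Q_x) = -18.46 × 7.1/824.467 ≈ -0.159.
|E| < 1, so demand is inelastic at this price.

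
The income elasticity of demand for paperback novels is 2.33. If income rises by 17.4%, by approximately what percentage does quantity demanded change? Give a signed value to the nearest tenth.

%ΔQ ≈ E × %ΔI = (2.33) × (17.4%) ≈ 40.5%.

40.5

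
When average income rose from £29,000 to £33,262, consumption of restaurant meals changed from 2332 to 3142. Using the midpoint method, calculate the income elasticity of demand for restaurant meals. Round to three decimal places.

%ΔQ = (3142 − 2332)/[(2332+3142)/2] = 810/2737 ≈ 0.2959.
%ΔM = (33,262 − 29,000)/[(29,000+33,262)/2] = 4262/31131 ≈ 0.1369.
E_I = %ΔQ/%ΔM ≈ 2.162.
E_I > 1: normal good (luxury).

2.162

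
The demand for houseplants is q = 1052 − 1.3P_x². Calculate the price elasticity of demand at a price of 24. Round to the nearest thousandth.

-4.939

At P_x = 24, q = 303.2.
dq/dP_x = −2·1.3·P_x = −62.4.
Point elasticity E = (dq/dP_x)·(P_x/q) = -62.4 × 24/303.2 ≈ -4.939.
|E| > 1, so demand is elastic at this price.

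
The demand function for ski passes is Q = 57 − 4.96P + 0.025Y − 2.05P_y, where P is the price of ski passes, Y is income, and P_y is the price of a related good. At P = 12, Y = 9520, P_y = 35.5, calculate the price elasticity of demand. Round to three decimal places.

-0.366

At the given point, Q = 57 − 4.96(12) + 0.025(9520) − 2.05(35.5) = 57 − 59.52 + 238 − 72.775 = 162.705.
∂Q/∂P = −4.96, so E_p = (−4.96)·(12/162.705) ≈ -0.366.
|E_p| < 1: demand is inelastic.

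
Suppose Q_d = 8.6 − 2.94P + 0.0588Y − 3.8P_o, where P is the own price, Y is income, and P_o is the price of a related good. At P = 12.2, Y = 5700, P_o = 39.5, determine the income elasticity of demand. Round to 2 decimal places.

At the given point, Q_d = 8.6 − 2.94(12.2) + 0.0588(5700) − 3.8(39.5) = 8.6 − 35.868 + 335.16 − 150.1 = 157.792.
∂Q_d/∂Y = +0.0588, so E_I = 0.0588·(5700/157.792) ≈ 2.12.
E_I > 1: normal good (luxury).

2.12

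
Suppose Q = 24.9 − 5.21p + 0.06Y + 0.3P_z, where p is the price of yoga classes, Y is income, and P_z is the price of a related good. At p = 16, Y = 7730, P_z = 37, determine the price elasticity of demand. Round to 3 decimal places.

Q = 24.9 − 5.21(16) + 0.06(7730) + 0.3(37) = 24.9 − 83.36 + 463.8 + 11.1 = 416.44.
∂Q/∂p = −5.21, so E_p = (−5.21)·(16/416.44) ≈ -0.200.
|E_p| < 1: demand is inelastic.

-0.200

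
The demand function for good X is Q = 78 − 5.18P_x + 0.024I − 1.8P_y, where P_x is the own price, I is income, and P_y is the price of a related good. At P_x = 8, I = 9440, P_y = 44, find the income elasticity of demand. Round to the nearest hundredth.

Q = 78 − 5.18(8) + 0.024(9440) − 1.8(44) = 78 − 41.44 + 226.56 − 79.2 = 183.92.
∂Q/∂I = +0.024, so E_I = 0.024·(9440/183.92) ≈ 1.23.
E_I > 1: normal good (luxury).

1.23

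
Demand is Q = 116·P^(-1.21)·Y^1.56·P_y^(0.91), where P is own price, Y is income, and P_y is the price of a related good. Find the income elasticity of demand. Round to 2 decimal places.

For a Cobb–Douglas (constant-elasticity) form Q = A·Y^α·…, the elasticity with respect to Y equals the exponent α at every point.
Here the exponent on Y is 1.56, so the income elasticity of demand is 1.56.

1.56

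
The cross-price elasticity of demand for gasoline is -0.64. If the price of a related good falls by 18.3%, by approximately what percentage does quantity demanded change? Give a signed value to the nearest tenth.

%ΔQ ≈ E × %ΔP_y = (-0.64) × (-18.3%) ≈ 11.7%.

11.7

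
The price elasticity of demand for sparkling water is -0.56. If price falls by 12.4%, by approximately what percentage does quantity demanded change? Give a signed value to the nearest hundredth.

6.94

%ΔQ ≈ E × %ΔP = (-0.56) × (-12.4%) ≈ 6.94%.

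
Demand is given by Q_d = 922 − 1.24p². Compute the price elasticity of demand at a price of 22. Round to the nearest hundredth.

At p = 22, Q_d = 321.84.
dQ_d/dp = −2·1.24·p = −54.56.
Point elasticity E = (dQ_d/dp)·(p/Q_d) = -54.56 × 22/321.84 ≈ -3.73.
|E| > 1, so demand is elastic at this price.

-3.73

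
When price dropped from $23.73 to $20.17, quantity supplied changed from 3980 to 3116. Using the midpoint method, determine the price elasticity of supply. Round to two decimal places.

1.50

%ΔQ = (3116 − 3980)/[(3980 + 3116)/2] = -864/3548 ≈ -0.2435.
%Δp = (20.17 − 23.73)/[(23.73 + 20.17)/2] = -3.56/21.95 ≈ -0.1622.
Arc elasticity E = %ΔQ/%Δp ≈ -0.2435/-0.1622 ≈ 1.50.
|E| > 1: supply is elastic over this range.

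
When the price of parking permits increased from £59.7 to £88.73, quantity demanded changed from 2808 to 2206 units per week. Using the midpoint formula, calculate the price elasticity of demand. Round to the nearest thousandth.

%Δq = (2206 − 2808)/[(2808 + 2206)/2] = -602/2507 ≈ -0.2401.
%ΔP = (88.73 − 59.7)/[(59.7 + 88.73)/2] = 29.03/74.215 ≈ 0.3912.
Arc elasticity E = %Δq/%ΔP ≈ -0.2401/0.3912 ≈ -0.614.
|E| < 1: demand is inelastic over this range.

-0.614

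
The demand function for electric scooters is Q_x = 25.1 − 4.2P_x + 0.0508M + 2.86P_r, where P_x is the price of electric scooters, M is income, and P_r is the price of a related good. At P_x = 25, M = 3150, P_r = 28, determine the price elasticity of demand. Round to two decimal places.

First evaluate Q_x: 25.1 − 4.2(25) + 0.0508(3150) + 2.86(28) = 25.1 − 105 + 160.02 + 80.08 = 160.2.
∂Q_x/∂P_x = −4.2, so E_p = (−4.2)·(25/160.2) ≈ -0.66.
|E_p| < 1: demand is inelastic.

-0.66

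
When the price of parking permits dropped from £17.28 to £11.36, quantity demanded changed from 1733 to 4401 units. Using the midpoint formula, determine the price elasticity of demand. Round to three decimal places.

%ΔQ = (4401 − 1733)/[(1733 + 4401)/2] = 2668/3067 ≈ 0.8699.
%Δp = (11.36 − 17.28)/[(17.28 + 11.36)/2] = -5.92/14.32 ≈ -0.4134.
Arc elasticity E = %ΔQ/%Δp ≈ 0.8699/-0.4134 ≈ -2.104.
|E| > 1: demand is elastic over this range.

-2.104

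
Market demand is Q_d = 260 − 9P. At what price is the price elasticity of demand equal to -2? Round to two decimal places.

19.26

Set −bP/(a − bP) = −2 ⇒ bP = 2(a − bP) ⇒ bP(1+2) = 2·a.
P = 2·260/(9·3) ≈ 19.26.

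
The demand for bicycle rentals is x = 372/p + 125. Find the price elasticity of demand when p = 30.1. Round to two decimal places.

At p = 30.1, x = 137.3588.
dx/dp = −372/p² = −0.4106.
Point elasticity E = (dx/dp)·(p/x) = -0.4106 × 30.1/137.3588 ≈ -0.09.
|E| < 1, so demand is inelastic at this price.

-0.09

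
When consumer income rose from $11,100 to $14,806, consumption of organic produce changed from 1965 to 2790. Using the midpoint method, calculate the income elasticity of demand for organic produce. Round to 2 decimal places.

1.21

%ΔQ = (2790 − 1965)/[(1965+2790)/2] = 825/2377.5 ≈ 0.3470.
%ΔM = (14,806 − 11,100)/[(11,100+14,806)/2] = 3706/12953 ≈ 0.2861.
E_I = %ΔQ/%ΔM ≈ 1.21.
E_I > 1: normal good (luxury).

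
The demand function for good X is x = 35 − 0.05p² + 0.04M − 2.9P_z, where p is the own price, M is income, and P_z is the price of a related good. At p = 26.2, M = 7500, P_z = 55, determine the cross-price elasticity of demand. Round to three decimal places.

-1.130

At the given point, x = 35 − 0.05(26.2)² + 0.04(7500) − 2.9(55) = 35 − 34.322 + 300 − 159.5 = 141.178.
∂x/∂P_z = −2.9, so E_xy = -2.9·(55/141.178) ≈ -1.130.
E_xy < 0: the goods are complements.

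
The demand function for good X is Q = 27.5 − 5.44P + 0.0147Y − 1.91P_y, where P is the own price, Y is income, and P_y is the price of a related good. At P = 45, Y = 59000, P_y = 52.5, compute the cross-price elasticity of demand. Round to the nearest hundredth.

First evaluate Q: 27.5 − 5.44(45) + 0.0147(59000) − 1.91(52.5) = 27.5 − 244.8 + 867.3 − 100.275 = 549.725.
∂Q/∂P_y = −1.91, so E_xy = -1.91·(52.5/549.725) ≈ -0.18.
E_xy < 0: the goods are complements.

-0.18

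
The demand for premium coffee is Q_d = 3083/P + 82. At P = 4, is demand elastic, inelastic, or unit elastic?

inelastic

At P = 4, Q_d = 852.75.
dQ_d/dP = −3083/P² = −192.6875.
Point elasticity E = (dQ_d/dP)·(P/Q_d) = -192.6875 × 4/852.75 ≈ -0.904.
|E| ≈ 0.904 < 1, so demand is inelastic.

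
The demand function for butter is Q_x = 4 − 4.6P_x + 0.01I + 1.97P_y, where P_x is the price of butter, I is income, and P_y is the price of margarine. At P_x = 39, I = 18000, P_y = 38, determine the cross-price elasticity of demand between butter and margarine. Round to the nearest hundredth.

0.94

Substituting, Q_x = 4 − 4.6(39) + 0.01(18000) + 1.97(38) = 4 − 179.4 + 180 + 74.86 = 79.46.
∂Q_x/∂P_y = +1.97, so E_xy = 1.97·(38/79.46) ≈ 0.94.
E_xy > 0: the goods are substitutes.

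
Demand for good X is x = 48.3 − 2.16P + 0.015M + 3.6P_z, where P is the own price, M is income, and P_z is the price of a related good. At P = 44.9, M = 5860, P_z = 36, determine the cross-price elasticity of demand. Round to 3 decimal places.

0.768

At the given point, x = 48.3 − 2.16(44.9) + 0.015(5860) + 3.6(36) = 48.3 − 96.984 + 87.9 + 129.6 = 168.816.
∂x/∂P_z = +3.6, so E_xy = 3.6·(36/168.816) ≈ 0.768.
E_xy > 0: the goods are substitutes.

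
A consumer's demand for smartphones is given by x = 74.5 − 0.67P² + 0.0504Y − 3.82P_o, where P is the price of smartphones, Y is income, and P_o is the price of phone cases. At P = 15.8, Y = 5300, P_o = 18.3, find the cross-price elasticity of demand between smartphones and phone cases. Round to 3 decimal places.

-0.669

First evaluate x: 74.5 − 0.67(15.8)² + 0.0504(5300) − 3.82(18.3) = 74.5 − 167.2588 + 267.12 − 69.906 = 104.4552.
∂x/∂P_o = −3.82, so E_xy = -3.82·(18.3/104.4552) ≈ -0.669.
E_xy < 0: the goods are complements.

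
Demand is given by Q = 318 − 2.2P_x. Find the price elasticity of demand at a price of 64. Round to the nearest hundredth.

-0.79

At P_x = 64, Q = 177.2.
dQ/dP_x = −2.2.
Point elasticity E = (dQ/dP_x)·(P_x/Q) = -2.2 × 64/177.2 ≈ -0.79.
|E| < 1, so demand is inelastic at this price.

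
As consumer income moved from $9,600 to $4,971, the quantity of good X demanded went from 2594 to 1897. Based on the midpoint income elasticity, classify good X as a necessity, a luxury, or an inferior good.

necessity

%ΔQ = (1897 − 2594)/[(2594+1897)/2] = -697/2245.5 ≈ -0.3104.
%ΔI = (4,971 − 9,600)/[(9,600+4,971)/2] = -4629/7285.5 ≈ -0.6354.
E_I = %ΔQ/%ΔI ≈ 0.489.
E_I ∈ (0,1): normal good (necessity).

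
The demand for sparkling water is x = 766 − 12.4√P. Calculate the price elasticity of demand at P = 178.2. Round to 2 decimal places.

At P = 178.2, x = 600.4704.
dx/dP = −12.4/(2√P) = −12.4/(2·13.3492).
Point elasticity E = (dx/dP)·(P/x) = -0.4644 × 178.2/600.4704 ≈ -0.14.
|E| < 1, so demand is inelastic at this price.

-0.14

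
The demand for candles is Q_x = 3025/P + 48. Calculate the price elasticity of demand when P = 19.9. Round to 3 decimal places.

At P = 19.9, Q_x = 200.0101.
dQ_x/dP = −3025/P² = −7.6387.
Point elasticity E = (dQ_x/dP)·(P/Q_x) = -7.6387 × 19.9/200.0101 ≈ -0.760.
|E| < 1, so demand is inelastic at this price.

-0.760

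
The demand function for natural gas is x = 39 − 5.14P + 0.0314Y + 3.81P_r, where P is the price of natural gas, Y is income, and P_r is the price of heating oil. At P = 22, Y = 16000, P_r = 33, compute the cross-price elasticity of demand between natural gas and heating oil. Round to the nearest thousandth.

Substituting, x = 39 − 5.14(22) + 0.0314(16000) + 3.81(33) = 39 − 113.08 + 502.4 + 125.73 = 554.05.
∂x/∂P_r = +3.81, so E_xy = 3.81·(33/554.05) ≈ 0.227.
E_xy > 0: the goods are substitutes.

0.227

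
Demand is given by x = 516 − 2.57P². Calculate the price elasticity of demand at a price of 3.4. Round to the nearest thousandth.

At P = 3.4, x = 486.2908.
dx/dP = −2·2.57·P = −17.476.
Point elasticity E = (dx/dP)·(P/x) = -17.476 × 3.4/486.2908 ≈ -0.122.
|E| < 1, so demand is inelastic at this price.

-0.122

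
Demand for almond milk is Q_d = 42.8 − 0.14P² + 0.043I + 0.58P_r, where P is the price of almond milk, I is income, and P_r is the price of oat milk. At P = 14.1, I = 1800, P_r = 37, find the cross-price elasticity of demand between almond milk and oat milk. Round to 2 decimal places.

0.19

Evaluating quantity at (P, I, P_r) gives Q_d = 42.8 − 0.14(14.1)² + 0.043(1800) + 0.58(37) = 42.8 − 27.8334 + 77.4 + 21.46 = 113.8266.
∂Q_d/∂P_r = +0.58, so E_xy = 0.58·(37/113.8266) ≈ 0.19.
E_xy > 0: the goods are substitutes.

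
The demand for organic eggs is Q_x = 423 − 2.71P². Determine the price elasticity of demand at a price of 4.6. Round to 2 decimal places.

At P = 4.6, Q_x = 365.6564.
dQ_x/dP = −2·2.71·P = −24.932.
Point elasticity E = (dQ_x/dP)·(P/Q_x) = -24.932 × 4.6/365.6564 ≈ -0.31.
|E| < 1, so demand is inelastic at this price.

-0.31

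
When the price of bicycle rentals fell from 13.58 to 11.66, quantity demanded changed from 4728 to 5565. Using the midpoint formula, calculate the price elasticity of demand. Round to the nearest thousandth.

%Δq = (5565 − 4728)/[(4728 + 5565)/2] = 837/5146.5 ≈ 0.1626.
%Δp = (11.66 − 13.58)/[(13.58 + 11.66)/2] = -1.92/12.62 ≈ -0.1521.
Arc elasticity E = %Δq/%Δp ≈ 0.1626/-0.1521 ≈ -1.069.
|E| > 1: demand is elastic over this range.

-1.069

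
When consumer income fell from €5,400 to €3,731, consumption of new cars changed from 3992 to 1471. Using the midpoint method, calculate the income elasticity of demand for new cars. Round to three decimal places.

2.525

%ΔQ = (1471 − 3992)/[(3992+1471)/2] = -2521/2731.5 ≈ -0.9229.
%ΔM = (3,731 − 5,400)/[(5,400+3,731)/2] = -1669/4565.5 ≈ -0.3656.
E_I = %ΔQ/%ΔM ≈ 2.525.
E_I > 1: normal good (luxury).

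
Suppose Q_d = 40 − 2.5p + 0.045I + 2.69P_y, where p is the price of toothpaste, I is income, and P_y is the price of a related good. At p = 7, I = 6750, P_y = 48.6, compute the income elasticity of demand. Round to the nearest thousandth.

First evaluate Q_d: 40 − 2.5(7) + 0.045(6750) + 2.69(48.6) = 40 − 17.5 + 303.75 + 130.734 = 456.984.
∂Q_d/∂I = +0.045, so E_I = 0.045·(6750/456.984) ≈ 0.665.
E_I ∈ (0,1): normal good (necessity).

0.665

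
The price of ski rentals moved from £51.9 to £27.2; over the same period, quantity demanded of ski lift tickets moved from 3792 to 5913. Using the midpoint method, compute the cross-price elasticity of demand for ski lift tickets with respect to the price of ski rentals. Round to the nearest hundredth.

-0.70

%ΔQ_x = (5913 − 3792)/[(3792+5913)/2] = 2121/4852.5 ≈ 0.4371.
%ΔP_y = (27.2 − 51.9)/[(51.9+27.2)/2] ≈ -0.6245.
E_xy = 0.4371/-0.6245 ≈ -0.70.
E_xy < 0, so ski lift tickets and ski rentals are complements.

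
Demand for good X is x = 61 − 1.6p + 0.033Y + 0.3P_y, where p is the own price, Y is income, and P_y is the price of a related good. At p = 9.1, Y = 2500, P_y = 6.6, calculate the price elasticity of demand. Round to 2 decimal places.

-0.11

First evaluate x: 61 − 1.6(9.1) + 0.033(2500) + 0.3(6.6) = 61 − 14.56 + 82.5 + 1.98 = 130.92.
∂x/∂p = −1.6, so E_p = (−1.6)·(9.1/130.92) ≈ -0.11.
|E_p| < 1: demand is inelastic.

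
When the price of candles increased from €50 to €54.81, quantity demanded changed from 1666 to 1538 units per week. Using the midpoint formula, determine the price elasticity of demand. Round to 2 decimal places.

-0.87

%Δq = (1538 − 1666)/[(1666 + 1538)/2] = -128/1602 ≈ -0.0799.
%ΔP = (54.81 − 50)/[(50 + 54.81)/2] = 4.81/52.405 ≈ 0.0918.
Arc elasticity E = %Δq/%ΔP ≈ -0.0799/0.0918 ≈ -0.87.
|E| < 1: demand is inelastic over this range.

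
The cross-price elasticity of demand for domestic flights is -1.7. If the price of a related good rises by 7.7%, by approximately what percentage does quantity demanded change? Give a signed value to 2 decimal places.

%ΔQ ≈ E × %ΔP_y = (-1.7) × (7.7%) = -13.09%.

-13.09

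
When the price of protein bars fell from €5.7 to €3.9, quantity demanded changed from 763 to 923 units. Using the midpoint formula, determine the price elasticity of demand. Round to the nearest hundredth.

-0.51

%ΔQ = (923 − 763)/[(763 + 923)/2] = 160/843 ≈ 0.1898.
%Δp = (3.9 − 5.7)/[(5.7 + 3.9)/2] = -1.8/4.8 ≈ -0.3750.
Arc elasticity E = %ΔQ/%Δp ≈ 0.1898/-0.3750 ≈ -0.51.
|E| < 1: demand is inelastic over this range.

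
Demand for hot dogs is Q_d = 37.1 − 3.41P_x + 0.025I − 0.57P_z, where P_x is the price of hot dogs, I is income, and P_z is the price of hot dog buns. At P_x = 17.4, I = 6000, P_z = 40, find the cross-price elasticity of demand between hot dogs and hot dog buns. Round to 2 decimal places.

At the given point, Q_d = 37.1 − 3.41(17.4) + 0.025(6000) − 0.57(40) = 37.1 − 59.334 + 150 − 22.8 = 104.966.
∂Q_d/∂P_z = −0.57, so E_xy = -0.57·(40/104.966) ≈ -0.22.
E_xy < 0: the goods are complements.

-0.22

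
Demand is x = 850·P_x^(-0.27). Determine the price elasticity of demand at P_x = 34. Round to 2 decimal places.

-0.27

For a Cobb–Douglas (constant-elasticity) form x = A·P_x^α·…, the elasticity with respect to P_x equals the exponent α at every point.
Here the exponent on P_x is -0.27, so the price elasticity of demand is -0.27.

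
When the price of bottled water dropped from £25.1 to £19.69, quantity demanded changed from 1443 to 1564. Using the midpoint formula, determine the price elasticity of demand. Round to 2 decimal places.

%Δq = (1564 − 1443)/[(1443 + 1564)/2] = 121/1503.5 ≈ 0.0805.
%Δp = (19.69 − 25.1)/[(25.1 + 19.69)/2] = -5.41/22.395 ≈ -0.2416.
Arc elasticity E = %Δq/%Δp ≈ 0.0805/-0.2416 ≈ -0.33.
|E| < 1: demand is inelastic over this range.

-0.33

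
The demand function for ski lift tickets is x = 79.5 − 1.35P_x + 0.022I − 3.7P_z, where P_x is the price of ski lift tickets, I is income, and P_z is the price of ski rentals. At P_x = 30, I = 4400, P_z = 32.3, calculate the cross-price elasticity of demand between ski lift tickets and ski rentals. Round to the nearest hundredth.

-7.34

At the given point, x = 79.5 − 1.35(30) + 0.022(4400) − 3.7(32.3) = 79.5 − 40.5 + 96.8 − 119.51 = 16.29.
∂x/∂P_z = −3.7, so E_xy = -3.7·(32.3/16.29) ≈ -7.34.
E_xy < 0: the goods are complements.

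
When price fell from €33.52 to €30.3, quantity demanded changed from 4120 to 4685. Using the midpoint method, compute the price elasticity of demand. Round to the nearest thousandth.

%ΔQ = (4685 − 4120)/[(4120 + 4685)/2] = 565/4402.5 ≈ 0.1283.
%ΔP = (30.3 − 33.52)/[(33.52 + 30.3)/2] = -3.22/31.91 ≈ -0.1009.
Arc elasticity E = %ΔQ/%ΔP ≈ 0.1283/-0.1009 ≈ -1.272.
|E| > 1: demand is elastic over this range.

-1.272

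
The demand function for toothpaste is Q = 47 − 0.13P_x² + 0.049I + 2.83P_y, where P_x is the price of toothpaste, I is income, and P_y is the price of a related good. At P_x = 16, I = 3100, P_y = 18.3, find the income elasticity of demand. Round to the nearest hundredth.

At the given point, Q = 47 − 0.13(16)² + 0.049(3100) + 2.83(18.3) = 47 − 33.28 + 151.9 + 51.789 = 217.409.
∂Q/∂I = +0.049, so E_I = 0.049·(3100/217.409) ≈ 0.70.
E_I ∈ (0,1): normal good (necessity).

0.70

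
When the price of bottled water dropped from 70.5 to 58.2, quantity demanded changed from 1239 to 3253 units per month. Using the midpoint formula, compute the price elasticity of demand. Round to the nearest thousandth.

-4.691

%Δq = (3253 − 1239)/[(1239 + 3253)/2] = 2014/2246 ≈ 0.8967.
%ΔP = (58.2 − 70.5)/[(70.5 + 58.2)/2] = -12.3/64.35 ≈ -0.1911.
Arc elasticity E = %Δq/%ΔP ≈ 0.8967/-0.1911 ≈ -4.691.
|E| > 1: demand is elastic over this range.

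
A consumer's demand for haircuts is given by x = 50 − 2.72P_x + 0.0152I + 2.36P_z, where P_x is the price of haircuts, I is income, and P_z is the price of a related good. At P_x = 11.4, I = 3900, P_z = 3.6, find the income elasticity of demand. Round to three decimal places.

0.683

At the given point, x = 50 − 2.72(11.4) + 0.0152(3900) + 2.36(3.6) = 50 − 31.008 + 59.28 + 8.496 = 86.768.
∂x/∂I = +0.0152, so E_I = 0.0152·(3900/86.768) ≈ 0.683.
E_I ∈ (0,1): normal good (necessity).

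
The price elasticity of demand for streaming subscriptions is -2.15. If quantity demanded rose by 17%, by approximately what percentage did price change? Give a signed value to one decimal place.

%ΔQ ≈ E × %ΔP ⇒ %ΔP = %ΔQ / E = (17%)/(-2.15) ≈ -7.9%.

-7.9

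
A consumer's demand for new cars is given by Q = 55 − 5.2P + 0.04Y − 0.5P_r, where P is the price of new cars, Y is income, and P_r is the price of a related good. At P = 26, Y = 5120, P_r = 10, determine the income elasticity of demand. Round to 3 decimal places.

1.712

Q = 55 − 5.2(26) + 0.04(5120) − 0.5(10) = 55 − 135.2 + 204.8 − 5 = 119.6.
∂Q/∂Y = +0.04, so E_I = 0.04·(5120/119.6) ≈ 1.712.
E_I > 1: normal good (luxury).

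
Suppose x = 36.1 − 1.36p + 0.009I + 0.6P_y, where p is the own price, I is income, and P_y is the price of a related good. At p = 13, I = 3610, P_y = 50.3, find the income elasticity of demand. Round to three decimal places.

0.401

First evaluate x: 36.1 − 1.36(13) + 0.009(3610) + 0.6(50.3) = 36.1 − 17.68 + 32.49 + 30.18 = 81.09.
∂x/∂I = +0.009, so E_I = 0.009·(3610/81.09) ≈ 0.401.
E_I ∈ (0,1): normal good (necessity).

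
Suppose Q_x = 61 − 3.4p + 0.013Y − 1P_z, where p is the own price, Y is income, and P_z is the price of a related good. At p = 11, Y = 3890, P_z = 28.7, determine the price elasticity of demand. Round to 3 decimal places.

-0.823

Substituting, Q_x = 61 − 3.4(11) + 0.013(3890) − 1(28.7) = 61 − 37.4 + 50.57 − 28.7 = 45.47.
∂Q_x/∂p = −3.4, so E_p = (−3.4)·(11/45.47) ≈ -0.823.
|E_p| < 1: demand is inelastic.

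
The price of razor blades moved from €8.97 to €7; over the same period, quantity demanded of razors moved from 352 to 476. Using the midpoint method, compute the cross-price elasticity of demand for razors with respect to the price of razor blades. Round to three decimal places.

-1.214

%ΔQ_x = (476 − 352)/[(352+476)/2] = 124/414 ≈ 0.2995.
%ΔP_y = (7 − 8.97)/[(8.97+7)/2] ≈ -0.2467.
E_xy = 0.2995/-0.2467 ≈ -1.214.
E_xy < 0, so razors and razor blades are complements.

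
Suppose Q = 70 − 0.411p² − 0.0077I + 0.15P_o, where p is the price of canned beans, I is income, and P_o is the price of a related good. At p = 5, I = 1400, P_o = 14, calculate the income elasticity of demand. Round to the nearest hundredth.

Substituting, Q = 70 − 0.411(5)² − 0.0077(1400) + 0.15(14) = 70 − 10.275 − 10.78 + 2.1 = 51.045.
∂Q/∂I = −0.0077, so E_I = -0.0077·(1400/51.045) ≈ -0.21.
E_I < 0: inferior good.

-0.21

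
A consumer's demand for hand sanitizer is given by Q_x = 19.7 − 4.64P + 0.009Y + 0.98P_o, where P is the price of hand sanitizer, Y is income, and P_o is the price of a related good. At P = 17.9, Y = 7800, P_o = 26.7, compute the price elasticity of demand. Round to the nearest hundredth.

-2.52

First evaluate Q_x: 19.7 − 4.64(17.9) + 0.009(7800) + 0.98(26.7) = 19.7 − 83.056 + 70.2 + 26.166 = 33.01.
∂Q_x/∂P = −4.64, so E_p = (−4.64)·(17.9/33.01) ≈ -2.52.
|E_p| > 1: demand is elastic.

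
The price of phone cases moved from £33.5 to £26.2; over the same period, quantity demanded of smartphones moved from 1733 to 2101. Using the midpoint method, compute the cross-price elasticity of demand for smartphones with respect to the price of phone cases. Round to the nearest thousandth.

-0.785

%ΔQ_x = (2101 − 1733)/[(1733+2101)/2] = 368/1917 ≈ 0.1920.
%ΔP_y = (26.2 − 33.5)/[(33.5+26.2)/2] ≈ -0.2446.
E_xy = 0.1920/-0.2446 ≈ -0.785.
E_xy < 0, so smartphones and phone cases are complements.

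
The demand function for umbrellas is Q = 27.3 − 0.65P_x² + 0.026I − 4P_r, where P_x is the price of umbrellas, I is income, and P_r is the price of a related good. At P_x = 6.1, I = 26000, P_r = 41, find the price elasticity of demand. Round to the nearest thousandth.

First evaluate Q: 27.3 − 0.65(6.1)² + 0.026(26000) − 4(41) = 27.3 − 24.1865 + 676 − 164 = 515.1135.
∂Q/∂P_x = −2·0.65·P_x = -7.93, so E_p = -7.93·(6.1/515.1135) ≈ -0.094.
|E_p| < 1: demand is inelastic.

-0.094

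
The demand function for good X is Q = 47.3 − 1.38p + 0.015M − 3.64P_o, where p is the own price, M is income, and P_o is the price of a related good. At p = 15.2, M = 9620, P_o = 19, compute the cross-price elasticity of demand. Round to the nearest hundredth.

-0.68

Substituting, Q = 47.3 − 1.38(15.2) + 0.015(9620) − 3.64(19) = 47.3 − 20.976 + 144.3 − 69.16 = 101.464.
∂Q/∂P_o = −3.64, so E_xy = -3.64·(19/101.464) ≈ -0.68.
E_xy < 0: the goods are complements.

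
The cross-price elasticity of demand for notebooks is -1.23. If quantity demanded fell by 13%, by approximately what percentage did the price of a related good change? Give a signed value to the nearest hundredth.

10.57

%ΔQ ≈ E × %ΔP_y ⇒ %ΔP_y = %ΔQ / E = (-13%)/(-1.23) ≈ 10.57%.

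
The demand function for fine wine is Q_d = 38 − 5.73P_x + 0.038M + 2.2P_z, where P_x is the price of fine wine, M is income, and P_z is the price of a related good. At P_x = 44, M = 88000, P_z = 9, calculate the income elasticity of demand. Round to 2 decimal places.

Q_d = 38 − 5.73(44) + 0.038(88000) + 2.2(9) = 38 − 252.12 + 3344 + 19.8 = 3149.68.
∂Q_d/∂M = +0.038, so E_I = 0.038·(88000/3149.68) ≈ 1.06.
E_I > 1: normal good (luxury).

1.06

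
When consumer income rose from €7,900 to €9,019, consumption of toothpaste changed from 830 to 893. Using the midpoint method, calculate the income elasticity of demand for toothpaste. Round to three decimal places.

%ΔQ = (893 − 830)/[(830+893)/2] = 63/861.5 ≈ 0.0731.
%ΔI = (9,019 − 7,900)/[(7,900+9,019)/2] = 1119/8459.5 ≈ 0.1323.
E_I = %ΔQ/%ΔI ≈ 0.553.
E_I ∈ (0,1): normal good (necessity).

0.553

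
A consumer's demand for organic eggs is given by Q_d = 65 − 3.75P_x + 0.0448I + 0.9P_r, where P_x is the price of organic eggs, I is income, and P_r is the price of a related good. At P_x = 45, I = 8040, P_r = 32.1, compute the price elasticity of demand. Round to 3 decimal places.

-0.591

Q_d = 65 − 3.75(45) + 0.0448(8040) + 0.9(32.1) = 65 − 168.75 + 360.192 + 28.89 = 285.332.
∂Q_d/∂P_x = −3.75, so E_p = (−3.75)·(45/285.332) ≈ -0.591.
|E_p| < 1: demand is inelastic.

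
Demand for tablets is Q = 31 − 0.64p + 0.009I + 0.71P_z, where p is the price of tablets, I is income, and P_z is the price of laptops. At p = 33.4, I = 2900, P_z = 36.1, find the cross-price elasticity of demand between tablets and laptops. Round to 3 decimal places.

At the given point, Q = 31 − 0.64(33.4) + 0.009(2900) + 0.71(36.1) = 31 − 21.376 + 26.1 + 25.631 = 61.355.
∂Q/∂P_z = +0.71, so E_xy = 0.71·(36.1/61.355) ≈ 0.418.
E_xy > 0: the goods are substitutes.

0.418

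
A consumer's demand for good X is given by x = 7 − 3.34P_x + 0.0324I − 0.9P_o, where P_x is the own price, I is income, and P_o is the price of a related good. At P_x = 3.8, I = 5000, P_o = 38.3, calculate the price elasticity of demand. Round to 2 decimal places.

-0.10

First evaluate x: 7 − 3.34(3.8) + 0.0324(5000) − 0.9(38.3) = 7 − 12.692 + 162 − 34.47 = 121.838.
∂x/∂P_x = −3.34, so E_p = (−3.34)·(3.8/121.838) ≈ -0.10.
|E_p| < 1: demand is inelastic.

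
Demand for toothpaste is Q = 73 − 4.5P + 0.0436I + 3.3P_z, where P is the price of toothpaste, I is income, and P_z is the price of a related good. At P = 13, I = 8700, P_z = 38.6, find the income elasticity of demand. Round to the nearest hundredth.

0.73

Q = 73 − 4.5(13) + 0.0436(8700) + 3.3(38.6) = 73 − 58.5 + 379.32 + 127.38 = 521.2.
∂Q/∂I = +0.0436, so E_I = 0.0436·(8700/521.2) ≈ 0.73.
E_I ∈ (0,1): normal good (necessity).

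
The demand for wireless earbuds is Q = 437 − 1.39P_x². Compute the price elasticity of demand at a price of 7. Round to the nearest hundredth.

-0.37

At P_x = 7, Q = 368.89.
dQ/dP_x = −2·1.39·P_x = −19.46.
Point elasticity E = (dQ/dP_x)·(P_x/Q) = -19.46 × 7/368.89 ≈ -0.37.
|E| < 1, so demand is inelastic at this price.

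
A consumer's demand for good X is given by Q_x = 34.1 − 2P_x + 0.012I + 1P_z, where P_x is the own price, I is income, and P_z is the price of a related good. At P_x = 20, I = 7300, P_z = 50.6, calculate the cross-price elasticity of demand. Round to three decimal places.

0.382

At the given point, Q_x = 34.1 − 2(20) + 0.012(7300) + 1(50.6) = 34.1 − 40 + 87.6 + 50.6 = 132.3.
∂Q_x/∂P_z = +1, so E_xy = 1·(50.6/132.3) ≈ 0.382.
E_xy > 0: the goods are substitutes.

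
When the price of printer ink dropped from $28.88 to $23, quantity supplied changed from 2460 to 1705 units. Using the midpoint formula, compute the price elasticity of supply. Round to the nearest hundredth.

%Δq = (1705 − 2460)/[(2460 + 1705)/2] = -755/2082.5 ≈ -0.3625.
%Δp = (23 − 28.88)/[(28.88 + 23)/2] = -5.88/25.94 ≈ -0.2267.
Arc elasticity E = %Δq/%Δp ≈ -0.3625/-0.2267 ≈ 1.60.
|E| > 1: supply is elastic over this range.

1.60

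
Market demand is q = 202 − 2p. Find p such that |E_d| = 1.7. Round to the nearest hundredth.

63.59

Set −bp/(a − bp) = −1.7 ⇒ bp = 1.7(a − bp) ⇒ bp(1+1.7) = 1.7·a.
p = 1.7·202/(2·2.7) ≈ 63.59.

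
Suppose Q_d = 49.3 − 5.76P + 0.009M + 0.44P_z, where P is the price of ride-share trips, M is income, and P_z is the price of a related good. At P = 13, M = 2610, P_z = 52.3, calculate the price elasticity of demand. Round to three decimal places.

At the given point, Q_d = 49.3 − 5.76(13) + 0.009(2610) + 0.44(52.3) = 49.3 − 74.88 + 23.49 + 23.012 = 20.922.
∂Q_d/∂P = −5.76, so E_p = (−5.76)·(13/20.922) ≈ -3.579.
|E_p| > 1: demand is elastic.

-3.579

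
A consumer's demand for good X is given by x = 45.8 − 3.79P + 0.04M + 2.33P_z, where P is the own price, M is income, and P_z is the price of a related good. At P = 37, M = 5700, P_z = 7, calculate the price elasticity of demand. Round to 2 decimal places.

-0.94

x = 45.8 − 3.79(37) + 0.04(5700) + 2.33(7) = 45.8 − 140.23 + 228 + 16.31 = 149.88.
∂x/∂P = −3.79, so E_p = (−3.79)·(37/149.88) ≈ -0.94.
|E_p| < 1: demand is inelastic.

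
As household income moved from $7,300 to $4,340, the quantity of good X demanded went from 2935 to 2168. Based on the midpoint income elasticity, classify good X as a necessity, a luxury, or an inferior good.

necessity

%ΔQ = (2168 − 2935)/[(2935+2168)/2] = -767/2551.5 ≈ -0.3006.
%ΔI = (4,340 − 7,300)/[(7,300+4,340)/2] = -2960/5820 ≈ -0.5086.
E_I = %ΔQ/%ΔI ≈ 0.591.
E_I ∈ (0,1): normal good (necessity).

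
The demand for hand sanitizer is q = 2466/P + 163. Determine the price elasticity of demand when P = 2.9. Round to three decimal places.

At P = 2.9, q = 1013.3448.
dq/dP = −2466/P² = −293.2224.
Point elasticity E = (dq/dP)·(P/q) = -293.2224 × 2.9/1013.3448 ≈ -0.839.
|E| < 1, so demand is inelastic at this price.

-0.839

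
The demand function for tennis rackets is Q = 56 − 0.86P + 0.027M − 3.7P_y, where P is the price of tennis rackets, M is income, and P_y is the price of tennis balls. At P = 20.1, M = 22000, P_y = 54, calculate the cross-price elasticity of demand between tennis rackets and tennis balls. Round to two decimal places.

-0.46

First evaluate Q: 56 − 0.86(20.1) + 0.027(22000) − 3.7(54) = 56 − 17.286 + 594 − 199.8 = 432.914.
∂Q/∂P_y = −3.7, so E_xy = -3.7·(54/432.914) ≈ -0.46.
E_xy < 0: the goods are complements.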